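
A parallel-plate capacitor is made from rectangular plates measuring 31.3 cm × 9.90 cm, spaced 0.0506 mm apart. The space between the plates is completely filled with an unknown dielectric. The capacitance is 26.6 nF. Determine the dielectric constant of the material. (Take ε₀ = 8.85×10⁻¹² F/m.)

A = 31.3 × 9.90 cm² = 3.10×10⁻² m².
κ = Cd/(ε₀A) = 2.66×10⁻⁸ × 5.06×10⁻⁵ / (8.85×10⁻¹² × 3.10×10⁻²) = 4.91.

4.91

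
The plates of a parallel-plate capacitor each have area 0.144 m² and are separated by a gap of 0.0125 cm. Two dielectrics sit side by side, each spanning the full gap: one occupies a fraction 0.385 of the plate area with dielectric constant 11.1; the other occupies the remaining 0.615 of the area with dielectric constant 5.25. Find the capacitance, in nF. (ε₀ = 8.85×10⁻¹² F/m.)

Side-by-side slabs ⇒ two capacitors in parallel, each spanning the full gap.
C₁ = κ₁ε₀A₁/d = 11.1 × 8.85×10⁻¹² × 5.54×10⁻² / 1.25×10⁻⁴ = 4.36×10⁻⁸ F.
C₂ = κ₂ε₀A₂/d = 5.25 × 8.85×10⁻¹² × 8.86×10⁻² / 1.25×10⁻⁴ = 3.29×10⁻⁸ F.
C = C₁ + C₂ = 7.65×10⁻⁸ F.

76.5 nF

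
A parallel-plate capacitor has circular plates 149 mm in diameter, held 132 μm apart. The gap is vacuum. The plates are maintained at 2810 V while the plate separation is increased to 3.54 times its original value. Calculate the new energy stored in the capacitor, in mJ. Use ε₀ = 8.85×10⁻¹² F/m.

A = π(149/2 mm)² = 1.74×10⁻² m².
Initially C₁ = ε₀A/d = 8.85×10⁻¹² × 1.74×10⁻² / 1.32×10⁻⁴ = 1.17×10⁻⁹ F.
U₁ = 4.62×10⁻³ J.
Battery connected ⇒ V is held fixed. C₂ = 0.282 C₁ and U = ½CV², so U₂/U₁ = C₂/C₁ = 0.282.
U₂ = 0.282 × 4.62×10⁻³ = 1.30×10⁻³ J.

1.30 mJ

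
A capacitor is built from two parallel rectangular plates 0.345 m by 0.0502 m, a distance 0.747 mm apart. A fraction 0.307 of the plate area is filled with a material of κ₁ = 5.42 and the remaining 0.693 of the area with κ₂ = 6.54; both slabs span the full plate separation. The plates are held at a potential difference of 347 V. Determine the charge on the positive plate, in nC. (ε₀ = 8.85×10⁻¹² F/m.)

A = 0.345 × 0.0502 m² = 1.73×10⁻² m².
Side-by-side slabs ⇒ two capacitors in parallel, each spanning the full gap.
C₁ = κ₁ε₀A₁/d = 5.42 × 8.85×10⁻¹² × 5.32×10⁻³ / 7.47×10⁻⁴ = 3.41×10⁻¹⁰ F.
C₂ = κ₂ε₀A₂/d = 6.54 × 8.85×10⁻¹² × 1.20×10⁻² / 7.47×10⁻⁴ = 9.30×10⁻¹⁰ F.
C = C₁ + C₂ = 1.27×10⁻⁹ F.
Q = CV = 1.27×10⁻⁹ × 347 = 4.41×10⁻⁷ C.

441 nC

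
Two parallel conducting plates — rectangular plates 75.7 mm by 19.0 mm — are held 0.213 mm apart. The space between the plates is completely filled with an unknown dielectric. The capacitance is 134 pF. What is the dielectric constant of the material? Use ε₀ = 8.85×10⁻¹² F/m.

A = 75.7 × 19.0 mm² = 1.44×10⁻³ m².
κ = Cd/(ε₀A) = 1.34×10⁻¹⁰ × 2.13×10⁻⁴ / (8.85×10⁻¹² × 1.44×10⁻³) = 2.24.

2.24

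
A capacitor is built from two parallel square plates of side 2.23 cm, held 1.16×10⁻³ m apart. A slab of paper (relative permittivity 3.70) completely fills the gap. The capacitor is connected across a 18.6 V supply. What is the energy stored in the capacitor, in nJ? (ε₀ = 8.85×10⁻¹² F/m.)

U ≈ 2.43 nJ

A = (2.23 cm)² = 4.97×10⁻⁴ m².
C = κε₀A/d = 3.70 × 8.85×10⁻¹² × 4.97×10⁻⁴ / 1.16×10⁻³ = 1.40×10⁻¹¹ F.
U = ½CV² = ½ × 1.40×10⁻¹¹ × (18.6)² = 2.43×10⁻⁹ J.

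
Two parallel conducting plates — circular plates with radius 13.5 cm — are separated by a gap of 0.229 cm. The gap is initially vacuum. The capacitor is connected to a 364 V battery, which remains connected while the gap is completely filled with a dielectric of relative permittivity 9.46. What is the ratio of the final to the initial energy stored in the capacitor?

Battery connected ⇒ V is held fixed.
C₂ = 9.46 C₁ and U = ½CV², so U₂/U₁ = C₂/C₁ = 9.46.

9.46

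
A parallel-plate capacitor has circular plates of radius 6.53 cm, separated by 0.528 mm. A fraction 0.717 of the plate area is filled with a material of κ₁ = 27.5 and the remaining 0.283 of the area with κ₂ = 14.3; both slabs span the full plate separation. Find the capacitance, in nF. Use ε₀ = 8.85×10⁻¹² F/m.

C ≈ 5.34 nF

A = π(6.53 cm)² = 1.34×10⁻² m².
Side-by-side slabs ⇒ two capacitors in parallel, each spanning the full gap.
C₁ = κ₁ε₀A₁/d = 27.5 × 8.85×10⁻¹² × 9.60×10⁻³ / 5.28×10⁻⁴ = 4.43×10⁻⁹ F.
C₂ = κ₂ε₀A₂/d = 14.3 × 8.85×10⁻¹² × 3.79×10⁻³ / 5.28×10⁻⁴ = 9.09×10⁻¹⁰ F.
C = C₁ + C₂ = 5.34×10⁻⁹ F.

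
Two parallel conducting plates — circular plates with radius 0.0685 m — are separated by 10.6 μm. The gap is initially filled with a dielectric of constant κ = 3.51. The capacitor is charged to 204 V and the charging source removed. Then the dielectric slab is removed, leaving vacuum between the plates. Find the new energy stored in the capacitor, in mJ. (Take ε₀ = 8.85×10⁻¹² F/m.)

A = π(0.0685 m)² = 1.47×10⁻² m².
Initially C₁ = κε₀A/d = 3.51 × 8.85×10⁻¹² × 1.47×10⁻² / 1.06×10⁻⁵ = 4.32×10⁻⁸ F.
U₁ = 8.99×10⁻⁴ J.
Isolated ⇒ Q is held fixed. C₂ = 0.285 C₁ and U = Q²/(2C), so U₂/U₁ = C₁/C₂ = 3.51.
U₂ = 3.51 × 8.99×10⁻⁴ = 3.16×10⁻³ J.

U ≈ 3.16 mJ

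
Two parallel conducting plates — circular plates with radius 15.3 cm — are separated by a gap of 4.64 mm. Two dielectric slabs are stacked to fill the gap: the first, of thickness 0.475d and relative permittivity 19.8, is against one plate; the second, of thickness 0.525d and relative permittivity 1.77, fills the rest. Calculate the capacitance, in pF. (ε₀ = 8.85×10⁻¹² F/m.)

438 pF

A = π(15.3 cm)² = 7.35×10⁻² m².
Stacked slabs ⇒ two capacitors in series, each with the full plate area.
C₁ = κ₁ε₀A/d₁ = 19.8 × 8.85×10⁻¹² × 7.35×10⁻² / 2.20×10⁻³ = 5.85×10⁻⁹ F.
C₂ = κ₂ε₀A/d₂ = 1.77 × 8.85×10⁻¹² × 7.35×10⁻² / 2.44×10⁻³ = 4.73×10⁻¹⁰ F.
C = (1/C₁ + 1/C₂)⁻¹ = 4.38×10⁻¹⁰ F.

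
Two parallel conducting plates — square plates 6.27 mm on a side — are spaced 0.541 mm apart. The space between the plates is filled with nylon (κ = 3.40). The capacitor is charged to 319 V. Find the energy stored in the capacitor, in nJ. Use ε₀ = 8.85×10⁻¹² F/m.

111 nJ

A = (6.27 mm)² = 3.93×10⁻⁵ m².
C = κε₀A/d = 3.40 × 8.85×10⁻¹² × 3.93×10⁻⁵ / 5.41×10⁻⁴ = 2.19×10⁻¹² F.
U = ½CV² = ½ × 2.19×10⁻¹² × (319)² = 1.11×10⁻⁷ J.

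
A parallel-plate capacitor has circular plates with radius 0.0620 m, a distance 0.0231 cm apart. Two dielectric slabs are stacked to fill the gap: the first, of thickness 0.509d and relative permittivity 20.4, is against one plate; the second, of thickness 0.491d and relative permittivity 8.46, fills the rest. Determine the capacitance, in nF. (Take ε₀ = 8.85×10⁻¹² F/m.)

A = π(0.0620 m)² = 1.21×10⁻² m².
Stacked slabs ⇒ two capacitors in series, each with the full plate area.
C₁ = κ₁ε₀A/d₁ = 20.4 × 8.85×10⁻¹² × 1.21×10⁻² / 1.18×10⁻⁴ = 1.85×10⁻⁸ F.
C₂ = κ₂ε₀A/d₂ = 8.46 × 8.85×10⁻¹² × 1.21×10⁻² / 1.13×10⁻⁴ = 7.97×10⁻⁹ F.
C = (1/C₁ + 1/C₂)⁻¹ = 5.58×10⁻⁹ F.

C ≈ 5.58 nF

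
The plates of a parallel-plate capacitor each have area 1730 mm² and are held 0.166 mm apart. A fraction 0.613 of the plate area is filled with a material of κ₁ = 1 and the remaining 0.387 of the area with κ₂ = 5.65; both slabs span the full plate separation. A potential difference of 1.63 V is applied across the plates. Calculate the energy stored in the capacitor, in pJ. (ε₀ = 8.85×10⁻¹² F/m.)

U ≈ 343 pJ

A = 1730 mm² = 1.73×10⁻³ m².
Side-by-side slabs ⇒ two capacitors in parallel, each spanning the full gap.
C₁ = κ₁ε₀A₁/d = 1.00 × 8.85×10⁻¹² × 1.06×10⁻³ / 1.66×10⁻⁴ = 5.65×10⁻¹¹ F.
C₂ = κ₂ε₀A₂/d = 5.65 × 8.85×10⁻¹² × 6.70×10⁻⁴ / 1.66×10⁻⁴ = 2.02×10⁻¹⁰ F.
C = C₁ + C₂ = 2.58×10⁻¹⁰ F.
U = ½CV² = ½ × 2.58×10⁻¹⁰ × (1.63)² = 3.43×10⁻¹⁰ J.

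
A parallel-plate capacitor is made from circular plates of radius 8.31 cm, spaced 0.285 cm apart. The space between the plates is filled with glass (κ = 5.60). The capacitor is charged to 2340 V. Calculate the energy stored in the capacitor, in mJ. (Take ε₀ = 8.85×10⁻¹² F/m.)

A = π(8.31 cm)² = 2.17×10⁻² m².
C = κε₀A/d = 5.60 × 8.85×10⁻¹² × 2.17×10⁻² / 2.85×10⁻³ = 3.77×10⁻¹⁰ F.
U = ½CV² = ½ × 3.77×10⁻¹⁰ × (2340)² = 1.03×10⁻³ J.

1.03 mJ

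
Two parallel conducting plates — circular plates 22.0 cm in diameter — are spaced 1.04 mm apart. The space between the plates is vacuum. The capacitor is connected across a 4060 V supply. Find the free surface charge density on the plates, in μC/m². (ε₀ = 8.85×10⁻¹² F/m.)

A = π(22.0/2 cm)² = 3.80×10⁻² m².
C = ε₀A/d = 8.85×10⁻¹² × 3.80×10⁻² / 1.04×10⁻³ = 3.23×10⁻¹⁰ F.
σ = Q/A = CV/A = 3.23×10⁻¹⁰ × 4060 / 3.80×10⁻² = 3.45×10⁻⁵ C/m².

σ ≈ 34.5 μC/m²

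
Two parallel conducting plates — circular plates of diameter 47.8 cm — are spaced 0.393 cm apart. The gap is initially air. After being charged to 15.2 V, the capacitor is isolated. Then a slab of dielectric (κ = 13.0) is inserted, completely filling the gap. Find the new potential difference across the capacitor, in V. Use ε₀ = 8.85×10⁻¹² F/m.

A = π(47.8/2 cm)² = 0.179 m².
Initially C₁ = ε₀A/d = 8.85×10⁻¹² × 0.179 / 3.93×10⁻³ = 4.04×10⁻¹⁰ F.
V₁ = 15.2 V.
Isolated ⇒ Q is held fixed. C₂ = 13.0 C₁ and V = Q/C, so V₂/V₁ = C₁/C₂ = 0.0769.
V₂ = 0.0769 × 15.2 = 1.17 V.

V ≈ 1.17 V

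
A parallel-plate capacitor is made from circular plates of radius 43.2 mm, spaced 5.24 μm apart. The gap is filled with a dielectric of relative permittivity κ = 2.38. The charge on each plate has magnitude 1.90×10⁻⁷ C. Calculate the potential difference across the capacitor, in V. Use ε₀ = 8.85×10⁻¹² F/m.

V ≈ 8.06 V

A = π(43.2 mm)² = 5.86×10⁻³ m².
C = κε₀A/d = 2.38 × 8.85×10⁻¹² × 5.86×10⁻³ / 5.24×10⁻⁶ = 2.36×10⁻⁸ F.
V = Q/C = 1.90×10⁻⁷ / 2.36×10⁻⁸ = 8.06 V.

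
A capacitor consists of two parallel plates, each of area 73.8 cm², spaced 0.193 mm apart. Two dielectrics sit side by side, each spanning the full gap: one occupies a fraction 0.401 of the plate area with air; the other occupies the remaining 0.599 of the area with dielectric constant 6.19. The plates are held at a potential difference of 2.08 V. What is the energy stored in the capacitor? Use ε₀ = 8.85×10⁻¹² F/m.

U ≈ 3.01 nJ

A = 73.8 cm² = 7.38×10⁻³ m².
Side-by-side slabs ⇒ two capacitors in parallel, each spanning the full gap.
C₁ = κ₁ε₀A₁/d = 1.00 × 8.85×10⁻¹² × 2.96×10⁻³ / 1.93×10⁻⁴ = 1.36×10⁻¹⁰ F.
C₂ = κ₂ε₀A₂/d = 6.19 × 8.85×10⁻¹² × 4.42×10⁻³ / 1.93×10⁻⁴ = 1.25×10⁻⁹ F.
C = C₁ + C₂ = 1.39×10⁻⁹ F.
U = ½CV² = ½ × 1.39×10⁻⁹ × (2.08)² = 3.01×10⁻⁹ J.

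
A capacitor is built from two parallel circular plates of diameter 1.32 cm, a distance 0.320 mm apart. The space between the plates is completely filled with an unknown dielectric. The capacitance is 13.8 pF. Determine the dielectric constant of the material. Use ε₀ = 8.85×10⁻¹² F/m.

κ ≈ 3.65

A = π(1.32/2 cm)² = 1.37×10⁻⁴ m².
κ = Cd/(ε₀A) = 1.38×10⁻¹¹ × 3.20×10⁻⁴ / (8.85×10⁻¹² × 1.37×10⁻⁴) = 3.65.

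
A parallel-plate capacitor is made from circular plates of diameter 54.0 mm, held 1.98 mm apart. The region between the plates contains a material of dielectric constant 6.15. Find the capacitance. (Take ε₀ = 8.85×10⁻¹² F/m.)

A = π(54.0/2 mm)² = 2.29×10⁻³ m².
C = κε₀A/d = 6.15 × 8.85×10⁻¹² × 2.29×10⁻³ / 1.98×10⁻³ = 6.30×10⁻¹¹ F.

C ≈ 63.0 pF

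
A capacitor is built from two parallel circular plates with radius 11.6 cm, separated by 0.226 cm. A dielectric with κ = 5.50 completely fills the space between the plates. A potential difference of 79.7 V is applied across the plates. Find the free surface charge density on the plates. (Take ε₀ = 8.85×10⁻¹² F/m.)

A = π(11.6 cm)² = 4.23×10⁻² m².
C = κε₀A/d = 5.50 × 8.85×10⁻¹² × 4.23×10⁻² / 2.26×10⁻³ = 9.10×10⁻¹⁰ F.
σ = Q/A = CV/A = 9.10×10⁻¹⁰ × 79.7 / 4.23×10⁻² = 1.72×10⁻⁶ C/m².

σ ≈ 1.72 μC/m²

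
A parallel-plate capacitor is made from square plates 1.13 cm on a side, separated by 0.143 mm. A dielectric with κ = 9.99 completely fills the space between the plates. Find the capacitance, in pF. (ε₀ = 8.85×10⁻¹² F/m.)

78.9 pF

A = (1.13 cm)² = 1.28×10⁻⁴ m².
C = κε₀A/d = 9.99 × 8.85×10⁻¹² × 1.28×10⁻⁴ / 1.43×10⁻⁴ = 7.89×10⁻¹¹ F.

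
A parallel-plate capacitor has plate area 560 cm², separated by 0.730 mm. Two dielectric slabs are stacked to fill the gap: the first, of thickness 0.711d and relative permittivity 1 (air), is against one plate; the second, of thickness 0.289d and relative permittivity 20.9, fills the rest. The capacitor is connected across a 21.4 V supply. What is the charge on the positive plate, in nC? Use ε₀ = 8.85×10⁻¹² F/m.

Q ≈ 20.0 nC

A = 560 cm² = 5.60×10⁻² m².
Stacked slabs ⇒ two capacitors in series, each with the full plate area.
C₁ = κ₁ε₀A/d₁ = 1.00 × 8.85×10⁻¹² × 5.60×10⁻² / 5.19×10⁻⁴ = 9.55×10⁻¹⁰ F.
C₂ = κ₂ε₀A/d₂ = 20.9 × 8.85×10⁻¹² × 5.60×10⁻² / 2.11×10⁻⁴ = 4.91×10⁻⁸ F.
C = (1/C₁ + 1/C₂)⁻¹ = 9.37×10⁻¹⁰ F.
Q = CV = 9.37×10⁻¹⁰ × 21.4 = 2.00×10⁻⁸ C.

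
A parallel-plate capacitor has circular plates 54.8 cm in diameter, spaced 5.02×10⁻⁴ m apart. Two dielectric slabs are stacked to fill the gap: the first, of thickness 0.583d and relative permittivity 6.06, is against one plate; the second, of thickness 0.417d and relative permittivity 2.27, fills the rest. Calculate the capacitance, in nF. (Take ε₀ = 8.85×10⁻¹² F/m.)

14.9 nF

A = π(54.8/2 cm)² = 0.236 m².
Stacked slabs ⇒ two capacitors in series, each with the full plate area.
C₁ = κ₁ε₀A/d₁ = 6.06 × 8.85×10⁻¹² × 0.236 / 2.93×10⁻⁴ = 4.32×10⁻⁸ F.
C₂ = κ₂ε₀A/d₂ = 2.27 × 8.85×10⁻¹² × 0.236 / 2.09×10⁻⁴ = 2.26×10⁻⁸ F.
C = (1/C₁ + 1/C₂)⁻¹ = 1.49×10⁻⁸ F.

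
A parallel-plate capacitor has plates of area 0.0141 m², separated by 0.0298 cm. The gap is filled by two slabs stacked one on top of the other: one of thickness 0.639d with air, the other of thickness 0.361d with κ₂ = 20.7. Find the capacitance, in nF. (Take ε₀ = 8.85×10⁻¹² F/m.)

Stacked slabs ⇒ two capacitors in series, each with the full plate area.
C₁ = κ₁ε₀A/d₁ = 1.00 × 8.85×10⁻¹² × 1.41×10⁻² / 1.90×10⁻⁴ = 6.55×10⁻¹⁰ F.
C₂ = κ₂ε₀A/d₂ = 20.7 × 8.85×10⁻¹² × 1.41×10⁻² / 1.08×10⁻⁴ = 2.40×10⁻⁸ F.
C = (1/C₁ + 1/C₂)⁻¹ = 6.38×10⁻¹⁰ F.

0.638 nF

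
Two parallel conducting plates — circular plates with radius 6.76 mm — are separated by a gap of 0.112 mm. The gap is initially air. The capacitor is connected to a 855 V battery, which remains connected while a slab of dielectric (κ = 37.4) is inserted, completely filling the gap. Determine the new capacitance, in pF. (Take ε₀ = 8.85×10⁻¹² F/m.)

C ≈ 424 pF

A = π(6.76 mm)² = 1.44×10⁻⁴ m².
Initially C₁ = ε₀A/d = 8.85×10⁻¹² × 1.44×10⁻⁴ / 1.12×10⁻⁴ = 1.13×10⁻¹¹ F.
C = κε₀A/d scales with κ, so C₂/C₁ = κ = 37.4.
C₂ = 37.4 × 1.13×10⁻¹¹ = 4.24×10⁻¹⁰ F.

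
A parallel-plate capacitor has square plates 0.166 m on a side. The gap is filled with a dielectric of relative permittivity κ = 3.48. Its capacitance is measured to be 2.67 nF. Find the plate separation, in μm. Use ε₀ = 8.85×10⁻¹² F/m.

A = (0.166 m)² = 2.76×10⁻² m².
d = κε₀A/C = 3.48 × 8.85×10⁻¹² × 2.76×10⁻² / 2.67×10⁻⁹ = 3.18×10⁻⁴ m.

318 μm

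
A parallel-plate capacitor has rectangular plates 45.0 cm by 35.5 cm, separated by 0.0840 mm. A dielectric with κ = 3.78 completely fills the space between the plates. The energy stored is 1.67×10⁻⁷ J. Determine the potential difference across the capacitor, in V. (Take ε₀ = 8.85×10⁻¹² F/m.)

A = 45.0 × 35.5 cm² = 0.160 m².
C = κε₀A/d = 3.78 × 8.85×10⁻¹² × 0.160 / 8.40×10⁻⁵ = 6.36×10⁻⁸ F.
V = √(2U/C) = √(2 × 1.67×10⁻⁷ / 6.36×10⁻⁸) = 2.29 V.

2.29 V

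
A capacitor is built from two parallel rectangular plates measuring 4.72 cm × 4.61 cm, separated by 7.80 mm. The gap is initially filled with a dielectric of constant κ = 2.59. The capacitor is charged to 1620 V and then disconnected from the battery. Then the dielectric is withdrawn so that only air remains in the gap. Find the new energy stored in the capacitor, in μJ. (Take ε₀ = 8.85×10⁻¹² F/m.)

A = 4.72 × 4.61 cm² = 2.18×10⁻³ m².
Initially C₁ = κε₀A/d = 2.59 × 8.85×10⁻¹² × 2.18×10⁻³ / 7.80×10⁻³ = 6.39×10⁻¹² F.
U₁ = 8.39×10⁻⁶ J.
Isolated ⇒ Q is held fixed. C₂ = 0.386 C₁ and U = Q²/(2C), so U₂/U₁ = C₁/C₂ = 2.59.
U₂ = 2.59 × 8.39×10⁻⁶ = 2.17×10⁻⁵ J.

21.7 μJ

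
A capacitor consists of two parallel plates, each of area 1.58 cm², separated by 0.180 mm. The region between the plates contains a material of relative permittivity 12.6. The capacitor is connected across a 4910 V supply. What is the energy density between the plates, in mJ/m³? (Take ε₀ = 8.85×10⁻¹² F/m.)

E = V/d = 4910 / 1.80×10⁻⁴ = 2.73×10⁷ V/m.
u = ½κε₀E² = ½ × 12.6 × 8.85×10⁻¹² × (2.73×10⁷)² = 4.15×10⁴ J/m³.

u ≈ 4.15×10⁷ mJ/m³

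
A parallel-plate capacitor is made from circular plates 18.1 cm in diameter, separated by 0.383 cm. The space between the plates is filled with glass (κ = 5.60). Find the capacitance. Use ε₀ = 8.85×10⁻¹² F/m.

A = π(18.1/2 cm)² = 2.57×10⁻² m².
C = κε₀A/d = 5.60 × 8.85×10⁻¹² × 2.57×10⁻² / 3.83×10⁻³ = 3.33×10⁻¹⁰ F.

333 pF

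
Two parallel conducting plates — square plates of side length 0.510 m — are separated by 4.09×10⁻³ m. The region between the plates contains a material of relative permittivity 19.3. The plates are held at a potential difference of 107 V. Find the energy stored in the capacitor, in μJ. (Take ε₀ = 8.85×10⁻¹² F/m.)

62.2 μJ

A = (0.510 m)² = 0.260 m².
C = κε₀A/d = 19.3 × 8.85×10⁻¹² × 0.260 / 4.09×10⁻³ = 1.09×10⁻⁸ F.
U = ½CV² = ½ × 1.09×10⁻⁸ × (107)² = 6.22×10⁻⁵ J.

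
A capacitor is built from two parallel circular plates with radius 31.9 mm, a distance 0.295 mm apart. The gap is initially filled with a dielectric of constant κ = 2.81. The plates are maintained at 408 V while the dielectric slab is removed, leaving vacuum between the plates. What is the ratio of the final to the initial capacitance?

0.356

C = κε₀A/d scales with κ, so C₂/C₁ = 1/κ = 1/2.81 = 0.356.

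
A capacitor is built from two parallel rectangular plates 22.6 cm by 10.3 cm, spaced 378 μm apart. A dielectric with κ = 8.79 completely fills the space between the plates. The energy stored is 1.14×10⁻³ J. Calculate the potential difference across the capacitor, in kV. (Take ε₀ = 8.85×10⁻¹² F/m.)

V ≈ 0.690 kV

A = 22.6 × 10.3 cm² = 2.33×10⁻² m².
C = κε₀A/d = 8.79 × 8.85×10⁻¹² × 2.33×10⁻² / 3.78×10⁻⁴ = 4.79×10⁻⁹ F.
V = √(2U/C) = √(2 × 1.14×10⁻³ / 4.79×10⁻⁹) = 6.90×10² V.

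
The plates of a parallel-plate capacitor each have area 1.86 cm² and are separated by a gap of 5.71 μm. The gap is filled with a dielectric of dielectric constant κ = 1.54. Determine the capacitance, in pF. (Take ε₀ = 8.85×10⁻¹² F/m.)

A = 1.86 cm² = 1.86×10⁻⁴ m².
C = κε₀A/d = 1.54 × 8.85×10⁻¹² × 1.86×10⁻⁴ / 5.71×10⁻⁶ = 4.44×10⁻¹⁰ F.

444 pF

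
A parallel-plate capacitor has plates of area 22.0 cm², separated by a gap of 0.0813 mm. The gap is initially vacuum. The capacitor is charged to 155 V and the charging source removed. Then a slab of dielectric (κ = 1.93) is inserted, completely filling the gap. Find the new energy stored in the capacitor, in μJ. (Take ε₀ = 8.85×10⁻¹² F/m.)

1.49 μJ

A = 22.0 cm² = 2.20×10⁻³ m².
Initially C₁ = ε₀A/d = 8.85×10⁻¹² × 2.20×10⁻³ / 8.13×10⁻⁵ = 2.39×10⁻¹⁰ F.
U₁ = 2.88×10⁻⁶ J.
Isolated ⇒ Q is held fixed. C₂ = 1.93 C₁ and U = Q²/(2C), so U₂/U₁ = C₁/C₂ = 0.518.
U₂ = 0.518 × 2.88×10⁻⁶ = 1.49×10⁻⁶ J.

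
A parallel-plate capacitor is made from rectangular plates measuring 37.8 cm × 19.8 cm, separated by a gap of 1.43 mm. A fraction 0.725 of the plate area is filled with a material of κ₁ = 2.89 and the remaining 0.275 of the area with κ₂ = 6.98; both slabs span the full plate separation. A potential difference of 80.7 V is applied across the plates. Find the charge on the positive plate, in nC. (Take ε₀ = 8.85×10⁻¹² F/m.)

A = 37.8 × 19.8 cm² = 7.48×10⁻² m².
Side-by-side slabs ⇒ two capacitors in parallel, each spanning the full gap.
C₁ = κ₁ε₀A₁/d = 2.89 × 8.85×10⁻¹² × 5.43×10⁻² / 1.43×10⁻³ = 9.71×10⁻¹⁰ F.
C₂ = κ₂ε₀A₂/d = 6.98 × 8.85×10⁻¹² × 2.06×10⁻² / 1.43×10⁻³ = 8.89×10⁻¹⁰ F.
C = C₁ + C₂ = 1.86×10⁻⁹ F.
Q = CV = 1.86×10⁻⁹ × 80.7 = 1.50×10⁻⁷ C.

150 nC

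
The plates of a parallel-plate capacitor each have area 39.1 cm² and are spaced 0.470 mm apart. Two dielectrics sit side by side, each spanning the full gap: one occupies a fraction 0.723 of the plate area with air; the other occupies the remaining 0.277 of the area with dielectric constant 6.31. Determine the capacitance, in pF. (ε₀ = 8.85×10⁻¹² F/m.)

C ≈ 182 pF

A = 39.1 cm² = 3.91×10⁻³ m².
Side-by-side slabs ⇒ two capacitors in parallel, each spanning the full gap.
C₁ = κ₁ε₀A₁/d = 1.00 × 8.85×10⁻¹² × 2.83×10⁻³ / 4.70×10⁻⁴ = 5.32×10⁻¹¹ F.
C₂ = κ₂ε₀A₂/d = 6.31 × 8.85×10⁻¹² × 1.08×10⁻³ / 4.70×10⁻⁴ = 1.29×10⁻¹⁰ F.
C = C₁ + C₂ = 1.82×10⁻¹⁰ F.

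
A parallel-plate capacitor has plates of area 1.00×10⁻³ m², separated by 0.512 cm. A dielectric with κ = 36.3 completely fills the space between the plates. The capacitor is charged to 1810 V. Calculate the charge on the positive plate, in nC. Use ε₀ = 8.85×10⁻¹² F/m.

C = κε₀A/d = 36.3 × 8.85×10⁻¹² × 1.00×10⁻³ / 5.12×10⁻³ = 6.27×10⁻¹¹ F.
Q = CV = 6.27×10⁻¹¹ × 1810 = 1.14×10⁻⁷ C.

Q ≈ 114 nC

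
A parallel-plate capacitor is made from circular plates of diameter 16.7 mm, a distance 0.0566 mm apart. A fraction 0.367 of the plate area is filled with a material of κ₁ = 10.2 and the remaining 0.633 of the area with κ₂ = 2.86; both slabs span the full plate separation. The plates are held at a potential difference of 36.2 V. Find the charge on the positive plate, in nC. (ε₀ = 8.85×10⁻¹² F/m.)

A = π(16.7/2 mm)² = 2.19×10⁻⁴ m².
Side-by-side slabs ⇒ two capacitors in parallel, each spanning the full gap.
C₁ = κ₁ε₀A₁/d = 10.2 × 8.85×10⁻¹² × 8.04×10⁻⁵ / 5.66×10⁻⁵ = 1.28×10⁻¹⁰ F.
C₂ = κ₂ε₀A₂/d = 2.86 × 8.85×10⁻¹² × 1.39×10⁻⁴ / 5.66×10⁻⁵ = 6.20×10⁻¹¹ F.
C = C₁ + C₂ = 1.90×10⁻¹⁰ F.
Q = CV = 1.90×10⁻¹⁰ × 36.2 = 6.89×10⁻⁹ C.

Q ≈ 6.89 nC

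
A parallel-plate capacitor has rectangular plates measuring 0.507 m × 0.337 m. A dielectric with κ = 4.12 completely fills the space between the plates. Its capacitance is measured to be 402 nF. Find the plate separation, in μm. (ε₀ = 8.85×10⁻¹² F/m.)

d ≈ 15.5 μm

A = 0.507 × 0.337 m² = 0.171 m².
d = κε₀A/C = 4.12 × 8.85×10⁻¹² × 0.171 / 4.02×10⁻⁷ = 1.55×10⁻⁵ m.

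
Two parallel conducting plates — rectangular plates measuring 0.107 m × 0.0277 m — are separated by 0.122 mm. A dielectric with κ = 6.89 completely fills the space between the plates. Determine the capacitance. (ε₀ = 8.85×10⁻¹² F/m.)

A = 0.107 × 0.0277 m² = 2.96×10⁻³ m².
C = κε₀A/d = 6.89 × 8.85×10⁻¹² × 2.96×10⁻³ / 1.22×10⁻⁴ = 1.48×10⁻⁹ F.

C ≈ 1.48 nF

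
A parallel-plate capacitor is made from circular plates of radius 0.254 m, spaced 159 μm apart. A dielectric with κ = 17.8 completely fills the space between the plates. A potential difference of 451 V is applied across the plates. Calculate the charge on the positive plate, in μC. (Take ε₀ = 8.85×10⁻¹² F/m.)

Q ≈ 90.6 μC

A = π(0.254 m)² = 0.203 m².
C = κε₀A/d = 17.8 × 8.85×10⁻¹² × 0.203 / 1.59×10⁻⁴ = 2.01×10⁻⁷ F.
Q = CV = 2.01×10⁻⁷ × 451 = 9.06×10⁻⁵ C.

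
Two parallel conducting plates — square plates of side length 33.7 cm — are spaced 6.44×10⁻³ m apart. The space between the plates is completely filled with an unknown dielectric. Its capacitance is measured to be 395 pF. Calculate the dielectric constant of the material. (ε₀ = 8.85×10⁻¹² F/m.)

2.53

A = (33.7 cm)² = 0.114 m².
κ = Cd/(ε₀A) = 3.95×10⁻¹⁰ × 6.44×10⁻³ / (8.85×10⁻¹² × 0.114) = 2.53.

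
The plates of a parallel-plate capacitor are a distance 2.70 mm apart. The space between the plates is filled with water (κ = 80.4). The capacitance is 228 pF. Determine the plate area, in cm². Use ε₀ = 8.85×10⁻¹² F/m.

8.65 cm²

A = Cd/(κε₀) = 2.28×10⁻¹⁰ × 2.70×10⁻³ / (80.4 × 8.85×10⁻¹²) = 8.65×10⁻⁴ m².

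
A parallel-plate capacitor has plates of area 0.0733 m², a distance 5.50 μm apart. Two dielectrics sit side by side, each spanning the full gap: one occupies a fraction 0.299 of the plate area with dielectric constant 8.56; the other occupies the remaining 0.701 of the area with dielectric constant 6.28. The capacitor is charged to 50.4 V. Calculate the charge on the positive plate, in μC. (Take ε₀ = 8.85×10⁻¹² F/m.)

41.4 μC

Side-by-side slabs ⇒ two capacitors in parallel, each spanning the full gap.
C₁ = κ₁ε₀A₁/d = 8.56 × 8.85×10⁻¹² × 2.19×10⁻² / 5.50×10⁻⁶ = 3.02×10⁻⁷ F.
C₂ = κ₂ε₀A₂/d = 6.28 × 8.85×10⁻¹² × 5.14×10⁻² / 5.50×10⁻⁶ = 5.19×10⁻⁷ F.
C = C₁ + C₂ = 8.21×10⁻⁷ F.
Q = CV = 8.21×10⁻⁷ × 50.4 = 4.14×10⁻⁵ C.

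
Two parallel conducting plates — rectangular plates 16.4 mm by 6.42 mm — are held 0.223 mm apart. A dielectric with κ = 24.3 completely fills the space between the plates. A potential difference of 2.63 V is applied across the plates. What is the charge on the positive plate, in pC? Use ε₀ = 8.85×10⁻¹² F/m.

267 pC

A = 16.4 × 6.42 mm² = 1.05×10⁻⁴ m².
C = κε₀A/d = 24.3 × 8.85×10⁻¹² × 1.05×10⁻⁴ / 2.23×10⁻⁴ = 1.02×10⁻¹⁰ F.
Q = CV = 1.02×10⁻¹⁰ × 2.63 = 2.67×10⁻¹⁰ C.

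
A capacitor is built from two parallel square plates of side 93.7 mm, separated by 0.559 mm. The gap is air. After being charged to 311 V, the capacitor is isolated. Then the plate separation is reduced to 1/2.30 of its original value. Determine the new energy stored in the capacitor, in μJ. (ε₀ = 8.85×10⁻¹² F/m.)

A = (93.7 mm)² = 8.78×10⁻³ m².
Initially C₁ = ε₀A/d = 8.85×10⁻¹² × 8.78×10⁻³ / 5.59×10⁻⁴ = 1.39×10⁻¹⁰ F.
U₁ = 6.72×10⁻⁶ J.
Isolated ⇒ Q is held fixed. C₂ = 2.30 C₁ and U = Q²/(2C), so U₂/U₁ = C₁/C₂ = 0.435.
U₂ = 0.435 × 6.72×10⁻⁶ = 2.92×10⁻⁶ J.

U ≈ 2.92 μJ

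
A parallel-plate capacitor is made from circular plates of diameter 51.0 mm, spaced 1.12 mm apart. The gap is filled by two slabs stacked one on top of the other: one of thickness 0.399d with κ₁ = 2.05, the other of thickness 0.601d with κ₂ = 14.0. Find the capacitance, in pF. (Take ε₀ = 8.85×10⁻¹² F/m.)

A = π(51.0/2 mm)² = 2.04×10⁻³ m².
Stacked slabs ⇒ two capacitors in series, each with the full plate area.
C₁ = κ₁ε₀A/d₁ = 2.05 × 8.85×10⁻¹² × 2.04×10⁻³ / 4.47×10⁻⁴ = 8.29×10⁻¹¹ F.
C₂ = κ₂ε₀A/d₂ = 14.0 × 8.85×10⁻¹² × 2.04×10⁻³ / 6.73×10⁻⁴ = 3.76×10⁻¹⁰ F.
C = (1/C₁ + 1/C₂)⁻¹ = 6.79×10⁻¹¹ F.

C ≈ 67.9 pF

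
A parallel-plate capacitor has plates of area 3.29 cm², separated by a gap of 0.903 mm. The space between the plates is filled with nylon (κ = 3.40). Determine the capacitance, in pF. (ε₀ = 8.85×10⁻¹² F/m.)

C ≈ 11.0 pF

A = 3.29 cm² = 3.29×10⁻⁴ m².
C = κε₀A/d = 3.40 × 8.85×10⁻¹² × 3.29×10⁻⁴ / 9.03×10⁻⁴ = 1.10×10⁻¹¹ F.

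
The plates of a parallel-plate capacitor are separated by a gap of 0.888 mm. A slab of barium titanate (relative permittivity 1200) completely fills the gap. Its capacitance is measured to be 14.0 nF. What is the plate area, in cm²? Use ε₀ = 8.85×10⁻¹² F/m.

A = Cd/(κε₀) = 1.40×10⁻⁸ × 8.88×10⁻⁴ / (1200 × 8.85×10⁻¹²) = 1.17×10⁻³ m².

A ≈ 11.7 cm²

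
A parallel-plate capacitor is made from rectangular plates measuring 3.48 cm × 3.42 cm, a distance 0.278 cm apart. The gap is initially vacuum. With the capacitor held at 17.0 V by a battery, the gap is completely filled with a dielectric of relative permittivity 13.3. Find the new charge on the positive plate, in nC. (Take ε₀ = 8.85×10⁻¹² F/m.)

A = 3.48 × 3.42 cm² = 1.19×10⁻³ m².
Initially C₁ = ε₀A/d = 8.85×10⁻¹² × 1.19×10⁻³ / 2.78×10⁻³ = 3.79×10⁻¹² F.
Q₁ = 6.44×10⁻¹¹ C.
Battery connected ⇒ V is held fixed. C₂ = 13.3 C₁ and Q = CV, so Q₂/Q₁ = C₂/C₁ = 13.3.
Q₂ = 13.3 × 6.44×10⁻¹¹ = 8.57×10⁻¹⁰ C.

0.857 nC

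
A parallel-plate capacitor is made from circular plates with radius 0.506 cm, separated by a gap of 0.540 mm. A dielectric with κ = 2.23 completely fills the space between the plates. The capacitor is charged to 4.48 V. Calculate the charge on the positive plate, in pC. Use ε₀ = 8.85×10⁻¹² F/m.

A = π(0.506 cm)² = 8.04×10⁻⁵ m².
C = κε₀A/d = 2.23 × 8.85×10⁻¹² × 8.04×10⁻⁵ / 5.40×10⁻⁴ = 2.94×10⁻¹² F.
Q = CV = 2.94×10⁻¹² × 4.48 = 1.32×10⁻¹¹ C.

Q ≈ 13.2 pC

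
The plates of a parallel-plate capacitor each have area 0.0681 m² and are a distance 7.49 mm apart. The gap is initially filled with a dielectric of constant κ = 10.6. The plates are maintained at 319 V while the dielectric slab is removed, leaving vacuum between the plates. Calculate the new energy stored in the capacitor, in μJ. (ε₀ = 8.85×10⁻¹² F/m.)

U ≈ 4.09 μJ

Initially C₁ = κε₀A/d = 10.6 × 8.85×10⁻¹² × 6.81×10⁻² / 7.49×10⁻³ = 8.53×10⁻¹⁰ F.
U₁ = 4.34×10⁻⁵ J.
Battery connected ⇒ V is held fixed. C₂ = 0.0943 C₁ and U = ½CV², so U₂/U₁ = C₂/C₁ = 0.0943.
U₂ = 0.0943 × 4.34×10⁻⁵ = 4.09×10⁻⁶ J.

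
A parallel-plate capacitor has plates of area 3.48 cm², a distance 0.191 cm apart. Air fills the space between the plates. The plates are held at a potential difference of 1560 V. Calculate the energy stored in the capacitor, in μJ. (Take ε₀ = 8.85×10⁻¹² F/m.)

A = 3.48 cm² = 3.48×10⁻⁴ m².
C = ε₀A/d = 8.85×10⁻¹² × 3.48×10⁻⁴ / 1.91×10⁻³ = 1.61×10⁻¹² F.
U = ½CV² = ½ × 1.61×10⁻¹² × (1560)² = 1.96×10⁻⁶ J.

1.96 μJ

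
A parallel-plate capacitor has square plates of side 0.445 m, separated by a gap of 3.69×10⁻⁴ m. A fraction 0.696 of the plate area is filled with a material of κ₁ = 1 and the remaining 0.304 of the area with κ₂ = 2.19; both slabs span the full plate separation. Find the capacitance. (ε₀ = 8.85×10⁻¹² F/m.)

A = (0.445 m)² = 0.198 m².
Side-by-side slabs ⇒ two capacitors in parallel, each spanning the full gap.
C₁ = κ₁ε₀A₁/d = 1.00 × 8.85×10⁻¹² × 0.138 / 3.69×10⁻⁴ = 3.31×10⁻⁹ F.
C₂ = κ₂ε₀A₂/d = 2.19 × 8.85×10⁻¹² × 6.02×10⁻² / 3.69×10⁻⁴ = 3.16×10⁻⁹ F.
C = C₁ + C₂ = 6.47×10⁻⁹ F.

C ≈ 6.47 nF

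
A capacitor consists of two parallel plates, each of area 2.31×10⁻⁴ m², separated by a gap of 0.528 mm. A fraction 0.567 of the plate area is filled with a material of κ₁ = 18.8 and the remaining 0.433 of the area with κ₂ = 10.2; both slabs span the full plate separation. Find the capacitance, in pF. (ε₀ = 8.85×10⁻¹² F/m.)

Side-by-side slabs ⇒ two capacitors in parallel, each spanning the full gap.
C₁ = κ₁ε₀A₁/d = 18.8 × 8.85×10⁻¹² × 1.31×10⁻⁴ / 5.28×10⁻⁴ = 4.13×10⁻¹¹ F.
C₂ = κ₂ε₀A₂/d = 10.2 × 8.85×10⁻¹² × 1.00×10⁻⁴ / 5.28×10⁻⁴ = 1.71×10⁻¹¹ F.
C = C₁ + C₂ = 5.84×10⁻¹¹ F.

58.4 pF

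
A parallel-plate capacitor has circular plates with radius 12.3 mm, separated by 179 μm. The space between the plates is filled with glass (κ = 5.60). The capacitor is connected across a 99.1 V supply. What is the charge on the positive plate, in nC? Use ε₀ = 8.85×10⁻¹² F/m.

Q ≈ 13.0 nC

A = π(12.3 mm)² = 4.75×10⁻⁴ m².
C = κε₀A/d = 5.60 × 8.85×10⁻¹² × 4.75×10⁻⁴ / 1.79×10⁻⁴ = 1.32×10⁻¹⁰ F.
Q = CV = 1.32×10⁻¹⁰ × 99.1 = 1.30×10⁻⁸ C.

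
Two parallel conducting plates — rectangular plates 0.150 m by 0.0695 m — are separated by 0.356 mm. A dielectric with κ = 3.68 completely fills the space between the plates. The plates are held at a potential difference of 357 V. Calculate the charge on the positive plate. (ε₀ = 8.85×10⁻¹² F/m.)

Q ≈ 340 nC

A = 0.150 × 0.0695 m² = 1.04×10⁻² m².
C = κε₀A/d = 3.68 × 8.85×10⁻¹² × 1.04×10⁻² / 3.56×10⁻⁴ = 9.54×10⁻¹⁰ F.
Q = CV = 9.54×10⁻¹⁰ × 357 = 3.40×10⁻⁷ C.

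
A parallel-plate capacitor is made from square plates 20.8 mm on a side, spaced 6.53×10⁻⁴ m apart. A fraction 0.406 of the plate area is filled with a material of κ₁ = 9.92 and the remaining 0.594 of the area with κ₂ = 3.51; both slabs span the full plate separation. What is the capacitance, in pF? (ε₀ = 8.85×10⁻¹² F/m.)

A = (20.8 mm)² = 4.33×10⁻⁴ m².
Side-by-side slabs ⇒ two capacitors in parallel, each spanning the full gap.
C₁ = κ₁ε₀A₁/d = 9.92 × 8.85×10⁻¹² × 1.76×10⁻⁴ / 6.53×10⁻⁴ = 2.36×10⁻¹¹ F.
C₂ = κ₂ε₀A₂/d = 3.51 × 8.85×10⁻¹² × 2.57×10⁻⁴ / 6.53×10⁻⁴ = 1.22×10⁻¹¹ F.
C = C₁ + C₂ = 3.58×10⁻¹¹ F.

C ≈ 35.8 pF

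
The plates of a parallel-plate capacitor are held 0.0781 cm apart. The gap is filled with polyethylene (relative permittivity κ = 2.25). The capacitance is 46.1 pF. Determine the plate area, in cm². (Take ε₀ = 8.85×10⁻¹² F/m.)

A ≈ 18.1 cm²

A = Cd/(κε₀) = 4.61×10⁻¹¹ × 7.81×10⁻⁴ / (2.25 × 8.85×10⁻¹²) = 1.81×10⁻³ m².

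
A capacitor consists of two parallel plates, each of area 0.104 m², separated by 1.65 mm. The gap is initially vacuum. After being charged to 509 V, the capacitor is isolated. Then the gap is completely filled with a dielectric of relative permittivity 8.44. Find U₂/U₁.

0.118

Isolated ⇒ Q is held fixed.
C₂ = 8.44 C₁ and U = Q²/(2C), so U₂/U₁ = C₁/C₂ = 0.118.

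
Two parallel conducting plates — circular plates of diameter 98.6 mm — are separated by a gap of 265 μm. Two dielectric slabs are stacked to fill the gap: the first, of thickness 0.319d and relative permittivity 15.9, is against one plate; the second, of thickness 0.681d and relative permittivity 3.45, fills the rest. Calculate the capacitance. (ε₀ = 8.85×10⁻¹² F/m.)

C ≈ 1.17 nF

A = π(98.6/2 mm)² = 7.64×10⁻³ m².
Stacked slabs ⇒ two capacitors in series, each with the full plate area.
C₁ = κ₁ε₀A/d₁ = 15.9 × 8.85×10⁻¹² × 7.64×10⁻³ / 8.45×10⁻⁵ = 1.27×10⁻⁸ F.
C₂ = κ₂ε₀A/d₂ = 3.45 × 8.85×10⁻¹² × 7.64×10⁻³ / 1.80×10⁻⁴ = 1.29×10⁻⁹ F.
C = (1/C₁ + 1/C₂)⁻¹ = 1.17×10⁻⁹ F.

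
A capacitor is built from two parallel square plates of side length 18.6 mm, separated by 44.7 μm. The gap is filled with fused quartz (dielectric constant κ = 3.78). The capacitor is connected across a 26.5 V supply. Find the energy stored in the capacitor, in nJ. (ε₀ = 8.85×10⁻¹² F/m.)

A = (18.6 mm)² = 3.46×10⁻⁴ m².
C = κε₀A/d = 3.78 × 8.85×10⁻¹² × 3.46×10⁻⁴ / 4.47×10⁻⁵ = 2.59×10⁻¹⁰ F.
U = ½CV² = ½ × 2.59×10⁻¹⁰ × (26.5)² = 9.09×10⁻⁸ J.

U ≈ 90.9 nJ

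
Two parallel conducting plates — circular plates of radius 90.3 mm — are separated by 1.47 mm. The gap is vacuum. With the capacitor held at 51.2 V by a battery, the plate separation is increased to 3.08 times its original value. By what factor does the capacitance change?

0.325

C = ε₀A/d scales as 1/d, so C₂/C₁ = d₁/d₂ = 1/3.08 = 0.325.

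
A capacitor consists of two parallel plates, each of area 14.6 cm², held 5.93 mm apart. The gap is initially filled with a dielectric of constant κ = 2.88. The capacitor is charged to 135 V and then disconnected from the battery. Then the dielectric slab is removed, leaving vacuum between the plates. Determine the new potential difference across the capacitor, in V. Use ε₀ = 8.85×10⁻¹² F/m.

A = 14.6 cm² = 1.46×10⁻³ m².
Initially C₁ = κε₀A/d = 2.88 × 8.85×10⁻¹² × 1.46×10⁻³ / 5.93×10⁻³ = 6.28×10⁻¹² F.
V₁ = 1.35×10² V.
Isolated ⇒ Q is held fixed. C₂ = 0.347 C₁ and V = Q/C, so V₂/V₁ = C₁/C₂ = 2.88.
V₂ = 2.88 × 1.35×10² = 3.89×10² V.

389 V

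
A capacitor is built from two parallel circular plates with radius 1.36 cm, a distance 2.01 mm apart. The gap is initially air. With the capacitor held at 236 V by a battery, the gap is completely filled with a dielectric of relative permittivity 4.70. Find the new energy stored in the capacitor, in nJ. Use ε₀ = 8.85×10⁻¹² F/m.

A = π(1.36 cm)² = 5.81×10⁻⁴ m².
Initially C₁ = ε₀A/d = 8.85×10⁻¹² × 5.81×10⁻⁴ / 2.01×10⁻³ = 2.56×10⁻¹² F.
U₁ = 7.12×10⁻⁸ J.
Battery connected ⇒ V is held fixed. C₂ = 4.70 C₁ and U = ½CV², so U₂/U₁ = C₂/C₁ = 4.70.
U₂ = 4.70 × 7.12×10⁻⁸ = 3.35×10⁻⁷ J.

335 nJ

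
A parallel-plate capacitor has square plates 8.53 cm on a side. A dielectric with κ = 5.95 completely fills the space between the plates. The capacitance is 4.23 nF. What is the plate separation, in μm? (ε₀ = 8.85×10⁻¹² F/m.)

d ≈ 90.6 μm

A = (8.53 cm)² = 7.28×10⁻³ m².
d = κε₀A/C = 5.95 × 8.85×10⁻¹² × 7.28×10⁻³ / 4.23×10⁻⁹ = 9.06×10⁻⁵ m.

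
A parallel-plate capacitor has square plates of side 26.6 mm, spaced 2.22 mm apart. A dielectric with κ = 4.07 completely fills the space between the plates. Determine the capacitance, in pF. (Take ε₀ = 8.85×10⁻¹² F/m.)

A = (26.6 mm)² = 7.08×10⁻⁴ m².
C = κε₀A/d = 4.07 × 8.85×10⁻¹² × 7.08×10⁻⁴ / 2.22×10⁻³ = 1.15×10⁻¹¹ F.

C ≈ 11.5 pF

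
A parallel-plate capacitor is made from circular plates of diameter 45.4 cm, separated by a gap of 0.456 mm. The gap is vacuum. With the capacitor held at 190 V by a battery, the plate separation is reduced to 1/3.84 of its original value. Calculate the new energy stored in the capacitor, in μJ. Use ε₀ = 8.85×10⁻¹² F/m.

218 μJ

A = π(45.4/2 cm)² = 0.162 m².
Initially C₁ = ε₀A/d = 8.85×10⁻¹² × 0.162 / 4.56×10⁻⁴ = 3.14×10⁻⁹ F.
U₁ = 5.67×10⁻⁵ J.
Battery connected ⇒ V is held fixed. C₂ = 3.84 C₁ and U = ½CV², so U₂/U₁ = C₂/C₁ = 3.84.
U₂ = 3.84 × 5.67×10⁻⁵ = 2.18×10⁻⁴ J.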